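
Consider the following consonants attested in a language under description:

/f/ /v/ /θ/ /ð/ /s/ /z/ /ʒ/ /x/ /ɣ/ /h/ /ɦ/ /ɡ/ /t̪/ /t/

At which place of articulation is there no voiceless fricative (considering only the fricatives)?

postalveolar

Voiceless: /f/ (labiodental), /θ/ (dental), /s/ (alveolar), /x/ (velar), /h/ (glottal).
Voiced: /v/ (labiodental), /ð/ (dental), /z/ (alveolar), /ʒ/ (postalveolar), /ɣ/ (velar), /ɦ/ (glottal).
Every place of articulation has a voiceless member except postalveolar, where /ʃ/ would be expected.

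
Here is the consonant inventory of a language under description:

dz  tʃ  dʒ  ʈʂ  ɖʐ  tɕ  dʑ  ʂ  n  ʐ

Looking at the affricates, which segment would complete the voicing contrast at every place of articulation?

/ts/

Voiceless: /tʃ/ (postalveolar), /ʈʂ/ (retroflex), /tɕ/ (alveolo-palatal).
Voiced: /dz/ (alveolar), /dʒ/ (postalveolar), /ɖʐ/ (retroflex), /dʑ/ (alveolo-palatal).
The alveolar row has no voiceless member, so the gap is the voiceless alveolar affricate /ts/.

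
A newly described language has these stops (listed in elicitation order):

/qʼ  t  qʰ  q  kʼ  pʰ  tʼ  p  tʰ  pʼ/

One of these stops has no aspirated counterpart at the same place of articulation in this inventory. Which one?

/kʼ/

Bilabial: /p/ ~ /pʰ/ ~ /pʼ/
Alveolar: /t/ ~ /tʰ/ ~ /tʼ/
Uvular: /q/ ~ /qʰ/ ~ /qʼ/
Velar: only /kʼ/ (ejective); no aspirated partner.
So /kʼ/ is the unpaired segment.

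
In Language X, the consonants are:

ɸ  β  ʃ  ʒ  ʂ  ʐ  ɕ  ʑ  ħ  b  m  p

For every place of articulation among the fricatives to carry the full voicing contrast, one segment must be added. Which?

/ʕ/

Voiceless: /ɸ/ (bilabial), /ʃ/ (postalveolar), /ʂ/ (retroflex), /ɕ/ (alveolo-palatal), /ħ/ (pharyngeal).
Voiced: /β/ (bilabial), /ʒ/ (postalveolar), /ʐ/ (retroflex), /ʑ/ (alveolo-palatal).
The pharyngeal row has no voiced member, so the gap is the voiced pharyngeal fricative /ʕ/.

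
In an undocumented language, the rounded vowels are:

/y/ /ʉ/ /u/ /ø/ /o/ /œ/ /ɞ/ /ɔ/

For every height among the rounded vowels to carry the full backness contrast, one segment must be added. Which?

Front: /y/ (high), /ø/ (high-mid), /œ/ (low-mid).
Central: /ʉ/ (high), /ɞ/ (low-mid).
Back: /u/ (high), /o/ (high-mid), /ɔ/ (low-mid).
The high-mid row has no central member, so the gap is the high-mid central rounded vowel /ɵ/.

/ɵ/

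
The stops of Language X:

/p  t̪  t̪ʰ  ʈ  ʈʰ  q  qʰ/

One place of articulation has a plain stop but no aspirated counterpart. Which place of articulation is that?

place of articulation  plain     aspirated
bilabial          p         —       
dental            t̪        t̪ʰ     
retroflex         ʈ         ʈʰ      
uvular            q         qʰ      
Every place of articulation has an aspirated member except bilabial, where /pʰ/ would be expected.

bilabial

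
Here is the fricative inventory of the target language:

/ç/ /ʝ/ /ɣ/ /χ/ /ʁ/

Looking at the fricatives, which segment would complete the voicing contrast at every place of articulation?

/x/

place of articulation  voiceless  voiced  
palatal           ç         ʝ       
velar             —         ɣ       
uvular            χ         ʁ       
The velar row has no voiceless member, so the gap is the voiceless velar fricative /x/.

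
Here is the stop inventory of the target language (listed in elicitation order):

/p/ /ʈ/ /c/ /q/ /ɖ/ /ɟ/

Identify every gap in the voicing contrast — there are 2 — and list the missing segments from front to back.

place of articulation  voiceless  voiced  
bilabial          p         —       
retroflex         ʈ         ɖ       
palatal           c         ɟ       
uvular            q         —       
Gaps, from front to back: bilabial lacks voiced (/b/); uvular lacks voiced (/ɢ/).

/b/, /ɢ/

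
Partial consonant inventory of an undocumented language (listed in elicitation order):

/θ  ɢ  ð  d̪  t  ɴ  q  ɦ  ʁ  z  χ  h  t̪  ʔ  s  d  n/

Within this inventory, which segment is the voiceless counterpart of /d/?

/d/ is a voiced alveolar stop.
The voiceless counterpart is a voiceless alveolar stop — in this inventory, /t/.

/t/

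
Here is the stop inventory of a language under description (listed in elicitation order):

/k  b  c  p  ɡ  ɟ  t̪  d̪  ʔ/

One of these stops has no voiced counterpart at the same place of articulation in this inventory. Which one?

/ʔ/

Bilabial: /p/ ~ /b/
Dental: /t̪/ ~ /d̪/
Palatal: /c/ ~ /ɟ/
Velar: /k/ ~ /ɡ/
Glottal: only /ʔ/ (voiceless); no voiced partner.
So /ʔ/ is the unpaired segment.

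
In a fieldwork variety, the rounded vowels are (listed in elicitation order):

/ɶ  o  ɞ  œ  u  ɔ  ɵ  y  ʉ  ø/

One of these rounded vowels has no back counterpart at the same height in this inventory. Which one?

High: /y/ ~ /ʉ/ ~ /u/
High-mid: /ø/ ~ /ɵ/ ~ /o/
Low-mid: /œ/ ~ /ɞ/ ~ /ɔ/
Low: only /ɶ/ (front); no back partner.
So /ɶ/ is the unpaired segment.

/ɶ/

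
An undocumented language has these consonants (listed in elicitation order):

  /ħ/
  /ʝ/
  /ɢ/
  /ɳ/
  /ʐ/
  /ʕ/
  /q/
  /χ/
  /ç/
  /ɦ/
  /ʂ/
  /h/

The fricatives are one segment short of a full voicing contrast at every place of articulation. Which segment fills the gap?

place of articulation  voiceless  voiced  
retroflex         ʂ         ʐ       
palatal           ç         ʝ       
uvular            χ         —       
pharyngeal        ħ         ʕ       
glottal           h         ɦ       
The uvular row has no voiced member, so the gap is the voiced uvular fricative /ʁ/.

/ʁ/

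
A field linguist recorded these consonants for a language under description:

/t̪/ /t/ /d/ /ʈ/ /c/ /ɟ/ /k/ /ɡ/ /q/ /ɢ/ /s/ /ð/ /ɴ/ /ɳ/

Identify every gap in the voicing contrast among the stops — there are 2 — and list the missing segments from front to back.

/d̪/, /ɖ/

dental: voiceless /t̪/, voiced —.
alveolar: voiceless /t/, voiced /d/.
retroflex: voiceless /ʈ/, voiced —.
palatal: voiceless /c/, voiced /ɟ/.
velar: voiceless /k/, voiced /ɡ/.
uvular: voiceless /q/, voiced /ɢ/.
Gaps, from front to back: dental lacks voiced (/d̪/); retroflex lacks voiced (/ɖ/).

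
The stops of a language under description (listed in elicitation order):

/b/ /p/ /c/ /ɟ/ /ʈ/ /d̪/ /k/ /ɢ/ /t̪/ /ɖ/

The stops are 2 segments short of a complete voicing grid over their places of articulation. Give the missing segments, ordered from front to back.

/ɡ/, /q/

Voiceless: /p/ (bilabial), /t̪/ (dental), /ʈ/ (retroflex), /c/ (palatal), /k/ (velar).
Voiced: /b/ (bilabial), /d̪/ (dental), /ɖ/ (retroflex), /ɟ/ (palatal), /ɢ/ (uvular).
Gaps, from front to back: velar lacks voiced (/ɡ/); uvular lacks voiceless (/q/).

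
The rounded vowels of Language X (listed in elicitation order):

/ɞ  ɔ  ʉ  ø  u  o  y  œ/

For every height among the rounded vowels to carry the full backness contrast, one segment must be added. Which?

high: front /y/, central /ʉ/, back /u/.
high-mid: front /ø/, central —, back /o/.
low-mid: front /œ/, central /ɞ/, back /ɔ/.
The high-mid row has no central member, so the gap is the high-mid central rounded vowel /ɵ/.

/ɵ/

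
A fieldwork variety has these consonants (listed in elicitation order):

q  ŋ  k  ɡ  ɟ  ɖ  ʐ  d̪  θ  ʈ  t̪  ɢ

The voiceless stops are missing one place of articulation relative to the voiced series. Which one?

palatal

Voiceless: /t̪/ (dental), /ʈ/ (retroflex), /k/ (velar), /q/ (uvular).
Voiced: /d̪/ (dental), /ɖ/ (retroflex), /ɟ/ (palatal), /ɡ/ (velar), /ɢ/ (uvular).
Every place of articulation has a voiceless member except palatal, where /c/ would be expected.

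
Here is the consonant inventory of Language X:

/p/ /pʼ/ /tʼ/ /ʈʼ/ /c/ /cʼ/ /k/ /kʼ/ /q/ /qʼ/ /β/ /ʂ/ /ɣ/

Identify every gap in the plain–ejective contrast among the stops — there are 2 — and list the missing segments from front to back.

Plain: /p/ (bilabial), /c/ (palatal), /k/ (velar), /q/ (uvular).
Ejective: /pʼ/ (bilabial), /tʼ/ (alveolar), /ʈʼ/ (retroflex), /cʼ/ (palatal), /kʼ/ (velar), /qʼ/ (uvular).
Gaps, from front to back: alveolar lacks plain (/t/); retroflex lacks plain (/ʈ/).

/t/, /ʈ/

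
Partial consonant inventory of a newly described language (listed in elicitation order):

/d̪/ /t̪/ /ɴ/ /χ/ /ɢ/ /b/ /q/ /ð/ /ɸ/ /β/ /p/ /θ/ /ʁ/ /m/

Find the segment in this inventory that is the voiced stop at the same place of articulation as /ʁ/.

/ʁ/ is a voiced uvular fricative.
The voiced stop at the same place is a voiced uvular stop — in this inventory, /ɢ/.

/ɢ/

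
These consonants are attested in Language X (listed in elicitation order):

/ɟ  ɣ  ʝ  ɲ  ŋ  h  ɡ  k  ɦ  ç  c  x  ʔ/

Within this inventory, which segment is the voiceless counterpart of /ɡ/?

/k/

/ɡ/ is a voiced velar stop.
The voiceless counterpart is a voiceless velar stop — in this inventory, /k/.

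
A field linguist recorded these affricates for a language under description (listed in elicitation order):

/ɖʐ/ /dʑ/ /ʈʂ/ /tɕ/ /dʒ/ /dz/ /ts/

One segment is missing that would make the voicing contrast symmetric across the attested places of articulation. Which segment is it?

alveolar: voiceless /ts/, voiced /dz/.
postalveolar: voiceless —, voiced /dʒ/.
retroflex: voiceless /ʈʂ/, voiced /ɖʐ/.
alveolo-palatal: voiceless /tɕ/, voiced /dʑ/.
The postalveolar row has no voiceless member, so the gap is the voiceless postalveolar affricate /tʃ/.

/tʃ/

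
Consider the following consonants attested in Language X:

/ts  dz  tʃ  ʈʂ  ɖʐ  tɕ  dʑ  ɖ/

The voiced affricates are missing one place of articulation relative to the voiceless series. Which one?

place of articulation  voiceless  voiced  
alveolar          ts        dz      
postalveolar      tʃ        —       
retroflex         ʈʂ        ɖʐ      
alveolo-palatal   tɕ        dʑ      
Every place of articulation has a voiced member except postalveolar, where /dʒ/ would be expected.

postalveolar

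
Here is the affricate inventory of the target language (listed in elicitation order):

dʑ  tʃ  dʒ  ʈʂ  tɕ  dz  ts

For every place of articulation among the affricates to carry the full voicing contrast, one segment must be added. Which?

place of articulation  voiceless  voiced  
alveolar          ts        dz      
postalveolar      tʃ        dʒ      
retroflex         ʈʂ        —       
alveolo-palatal   tɕ        dʑ      
The retroflex row has no voiced member, so the gap is the voiced retroflex affricate /ɖʐ/.

/ɖʐ/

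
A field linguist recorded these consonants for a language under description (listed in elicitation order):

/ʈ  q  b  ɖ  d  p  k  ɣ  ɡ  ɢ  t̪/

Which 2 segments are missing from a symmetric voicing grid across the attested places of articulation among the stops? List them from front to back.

/d̪/, /t/

bilabial: voiceless /p/, voiced /b/.
dental: voiceless /t̪/, voiced —.
alveolar: voiceless —, voiced /d/.
retroflex: voiceless /ʈ/, voiced /ɖ/.
velar: voiceless /k/, voiced /ɡ/.
uvular: voiceless /q/, voiced /ɢ/.
Gaps, from front to back: dental lacks voiced (/d̪/); alveolar lacks voiceless (/t/).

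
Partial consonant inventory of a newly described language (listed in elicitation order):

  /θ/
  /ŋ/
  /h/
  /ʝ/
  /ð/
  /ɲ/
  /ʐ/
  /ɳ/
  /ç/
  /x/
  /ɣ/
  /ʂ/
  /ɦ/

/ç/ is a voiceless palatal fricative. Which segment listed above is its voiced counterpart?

/ʝ/

The voiced counterpart is a voiced palatal fricative — in this inventory, /ʝ/.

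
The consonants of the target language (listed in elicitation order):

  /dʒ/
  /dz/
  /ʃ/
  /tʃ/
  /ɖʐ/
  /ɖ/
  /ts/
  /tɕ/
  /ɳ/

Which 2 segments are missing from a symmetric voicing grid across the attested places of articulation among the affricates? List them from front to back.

alveolar: voiceless /ts/, voiced /dz/.
postalveolar: voiceless /tʃ/, voiced /dʒ/.
retroflex: voiceless —, voiced /ɖʐ/.
alveolo-palatal: voiceless /tɕ/, voiced —.
Gaps, from front to back: retroflex lacks voiceless (/ʈʂ/); alveolo-palatal lacks voiced (/dʑ/).

/ʈʂ/, /dʑ/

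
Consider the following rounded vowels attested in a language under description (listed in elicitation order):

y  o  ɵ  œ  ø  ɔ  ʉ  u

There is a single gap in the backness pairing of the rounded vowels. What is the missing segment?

/ɞ/

high: front /y/, central /ʉ/, back /u/.
high-mid: front /ø/, central /ɵ/, back /o/.
low-mid: front /œ/, central —, back /ɔ/.
The low-mid row has no central member, so the gap is the low-mid central rounded vowel /ɞ/.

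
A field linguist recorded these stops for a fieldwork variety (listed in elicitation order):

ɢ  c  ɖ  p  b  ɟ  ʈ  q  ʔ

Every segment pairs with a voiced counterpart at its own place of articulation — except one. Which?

/ʔ/

Bilabial: /p/ ~ /b/
Retroflex: /ʈ/ ~ /ɖ/
Palatal: /c/ ~ /ɟ/
Uvular: /q/ ~ /ɢ/
Glottal: only /ʔ/ (voiceless); no voiced partner.
So /ʔ/ is the unpaired segment.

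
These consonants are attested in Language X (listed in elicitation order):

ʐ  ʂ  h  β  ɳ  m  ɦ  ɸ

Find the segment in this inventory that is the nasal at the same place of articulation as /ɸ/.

/m/

/ɸ/ is a voiceless bilabial fricative.
The nasal at the same place is a bilabial nasal — in this inventory, /m/.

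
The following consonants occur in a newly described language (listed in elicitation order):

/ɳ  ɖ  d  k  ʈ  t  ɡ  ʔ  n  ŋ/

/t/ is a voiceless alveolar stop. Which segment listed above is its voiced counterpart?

The voiced counterpart is a voiced alveolar stop — in this inventory, /d/.

/d/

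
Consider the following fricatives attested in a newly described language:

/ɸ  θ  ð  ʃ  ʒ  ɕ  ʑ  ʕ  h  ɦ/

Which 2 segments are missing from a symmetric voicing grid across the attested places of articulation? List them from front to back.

/β/, /ħ/

bilabial: voiceless /ɸ/, voiced —.
dental: voiceless /θ/, voiced /ð/.
postalveolar: voiceless /ʃ/, voiced /ʒ/.
alveolo-palatal: voiceless /ɕ/, voiced /ʑ/.
pharyngeal: voiceless —, voiced /ʕ/.
glottal: voiceless /h/, voiced /ɦ/.
Gaps, from front to back: bilabial lacks voiced (/β/); pharyngeal lacks voiceless (/ħ/).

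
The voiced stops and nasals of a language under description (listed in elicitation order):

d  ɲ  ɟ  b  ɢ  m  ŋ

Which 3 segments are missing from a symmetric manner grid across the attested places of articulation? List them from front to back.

place of articulation  oral stop  nasal   
bilabial          b         m       
alveolar          d         —       
palatal           ɟ         ɲ       
velar             —         ŋ       
uvular            ɢ         —       
Gaps, from front to back: alveolar lacks nasal (/n/); velar lacks oral stop (/ɡ/); uvular lacks nasal (/ɴ/).

/n/, /ɡ/, /ɴ/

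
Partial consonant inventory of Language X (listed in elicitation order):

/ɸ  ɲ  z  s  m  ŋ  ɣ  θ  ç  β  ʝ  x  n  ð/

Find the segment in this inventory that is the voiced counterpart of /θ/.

/ð/

/θ/ is a voiceless dental fricative.
The voiced counterpart is a voiced dental fricative — in this inventory, /ð/.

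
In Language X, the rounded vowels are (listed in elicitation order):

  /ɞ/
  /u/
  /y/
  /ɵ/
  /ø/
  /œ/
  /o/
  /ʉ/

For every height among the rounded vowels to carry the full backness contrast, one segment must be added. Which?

/ɔ/

high: front /y/, central /ʉ/, back /u/.
high-mid: front /ø/, central /ɵ/, back /o/.
low-mid: front /œ/, central /ɞ/, back —.
The low-mid row has no back member, so the gap is the low-mid back rounded vowel /ɔ/.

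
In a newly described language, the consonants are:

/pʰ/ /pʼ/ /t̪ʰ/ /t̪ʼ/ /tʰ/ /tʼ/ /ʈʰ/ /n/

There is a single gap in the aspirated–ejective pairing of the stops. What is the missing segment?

place of articulation  aspirated  ejective
bilabial          pʰ        pʼ      
dental            t̪ʰ       t̪ʼ     
alveolar          tʰ        tʼ      
retroflex         ʈʰ        —       
The retroflex row has no ejective member, so the gap is the ejective retroflex stop /ʈʼ/.

/ʈʼ/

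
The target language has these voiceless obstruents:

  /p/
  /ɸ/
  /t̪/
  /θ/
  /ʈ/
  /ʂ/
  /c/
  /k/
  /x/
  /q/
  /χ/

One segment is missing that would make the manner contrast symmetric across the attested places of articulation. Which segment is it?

place of articulation  stop      fricative
bilabial          p         ɸ       
dental            t̪        θ       
retroflex         ʈ         ʂ       
palatal           c         —       
velar             k         x       
uvular            q         χ       
The palatal row has no fricative member, so the gap is the palatal fricative /ç/.

/ç/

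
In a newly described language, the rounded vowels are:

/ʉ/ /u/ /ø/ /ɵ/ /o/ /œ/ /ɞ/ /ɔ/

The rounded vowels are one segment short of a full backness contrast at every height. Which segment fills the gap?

/y/

height            front     central   back    
high              —         ʉ         u       
high-mid          ø         ɵ         o       
low-mid           œ         ɞ         ɔ       
The high row has no front member, so the gap is the high front rounded vowel /y/.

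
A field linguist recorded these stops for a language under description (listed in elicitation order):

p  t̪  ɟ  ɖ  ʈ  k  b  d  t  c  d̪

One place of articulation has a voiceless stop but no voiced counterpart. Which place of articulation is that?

velar

place of articulation  voiceless  voiced  
bilabial          p         b       
dental            t̪        d̪      
alveolar          t         d       
retroflex         ʈ         ɖ       
palatal           c         ɟ       
velar             k         —       
Every place of articulation has a voiced member except velar, where /ɡ/ would be expected.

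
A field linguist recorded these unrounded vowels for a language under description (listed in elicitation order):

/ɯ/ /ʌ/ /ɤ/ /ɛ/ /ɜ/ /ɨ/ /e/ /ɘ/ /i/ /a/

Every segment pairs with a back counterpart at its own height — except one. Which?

High: /i/ ~ /ɨ/ ~ /ɯ/
High-mid: /e/ ~ /ɘ/ ~ /ɤ/
Low-mid: /ɛ/ ~ /ɜ/ ~ /ʌ/
Low: only /a/ (front); no back partner.
So /a/ is the unpaired segment.

/a/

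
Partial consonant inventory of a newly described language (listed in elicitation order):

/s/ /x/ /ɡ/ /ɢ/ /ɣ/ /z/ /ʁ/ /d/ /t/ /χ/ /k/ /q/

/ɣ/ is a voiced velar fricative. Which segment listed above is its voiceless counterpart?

The voiceless counterpart is a voiceless velar fricative — in this inventory, /x/.

/x/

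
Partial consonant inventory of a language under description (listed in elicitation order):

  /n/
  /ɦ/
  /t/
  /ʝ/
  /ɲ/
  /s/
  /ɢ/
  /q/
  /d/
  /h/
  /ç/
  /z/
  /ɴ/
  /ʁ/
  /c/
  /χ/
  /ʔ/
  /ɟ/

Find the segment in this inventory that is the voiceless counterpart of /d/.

/d/ is a voiced alveolar stop.
The voiceless counterpart is a voiceless alveolar stop — in this inventory, /t/.

/t/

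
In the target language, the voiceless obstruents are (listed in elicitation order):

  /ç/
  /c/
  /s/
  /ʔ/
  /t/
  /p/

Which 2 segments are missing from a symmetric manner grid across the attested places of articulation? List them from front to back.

bilabial: stop /p/, fricative —.
alveolar: stop /t/, fricative /s/.
palatal: stop /c/, fricative /ç/.
glottal: stop /ʔ/, fricative —.
Gaps, from front to back: bilabial lacks fricative (/ɸ/); glottal lacks fricative (/h/).

/ɸ/, /h/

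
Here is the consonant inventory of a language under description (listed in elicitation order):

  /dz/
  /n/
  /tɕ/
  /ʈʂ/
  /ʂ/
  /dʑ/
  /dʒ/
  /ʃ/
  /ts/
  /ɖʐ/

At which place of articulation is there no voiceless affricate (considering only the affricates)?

Voiceless: /ts/ (alveolar), /ʈʂ/ (retroflex), /tɕ/ (alveolo-palatal).
Voiced: /dz/ (alveolar), /dʒ/ (postalveolar), /ɖʐ/ (retroflex), /dʑ/ (alveolo-palatal).
Every place of articulation has a voiceless member except postalveolar, where /tʃ/ would be expected.

postalveolar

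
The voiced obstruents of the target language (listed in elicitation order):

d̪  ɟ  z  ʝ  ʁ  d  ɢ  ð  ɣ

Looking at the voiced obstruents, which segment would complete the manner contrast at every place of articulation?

/ɡ/

place of articulation  stop      fricative
dental            d̪        ð       
alveolar          d         z       
palatal           ɟ         ʝ       
velar             —         ɣ       
uvular            ɢ         ʁ       
The velar row has no stop member, so the gap is the velar stop /ɡ/.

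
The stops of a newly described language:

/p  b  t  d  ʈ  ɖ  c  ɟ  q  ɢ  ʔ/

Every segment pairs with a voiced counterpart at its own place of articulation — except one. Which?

/ʔ/

Bilabial: /p/ ~ /b/
Alveolar: /t/ ~ /d/
Retroflex: /ʈ/ ~ /ɖ/
Palatal: /c/ ~ /ɟ/
Uvular: /q/ ~ /ɢ/
Glottal: only /ʔ/ (voiceless); no voiced partner.
So /ʔ/ is the unpaired segment.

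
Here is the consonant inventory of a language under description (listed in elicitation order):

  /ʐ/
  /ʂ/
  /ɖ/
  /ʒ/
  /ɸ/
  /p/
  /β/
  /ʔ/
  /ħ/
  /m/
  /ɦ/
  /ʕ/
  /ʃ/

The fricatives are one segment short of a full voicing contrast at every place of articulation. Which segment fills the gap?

bilabial: voiceless /ɸ/, voiced /β/.
postalveolar: voiceless /ʃ/, voiced /ʒ/.
retroflex: voiceless /ʂ/, voiced /ʐ/.
pharyngeal: voiceless /ħ/, voiced /ʕ/.
glottal: voiceless —, voiced /ɦ/.
The glottal row has no voiceless member, so the gap is the voiceless glottal fricative /h/.

/h/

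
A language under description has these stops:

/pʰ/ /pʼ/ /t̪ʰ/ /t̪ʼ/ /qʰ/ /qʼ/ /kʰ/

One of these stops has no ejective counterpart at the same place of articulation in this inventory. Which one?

/kʰ/

Bilabial: /pʰ/ ~ /pʼ/
Dental: /t̪ʰ/ ~ /t̪ʼ/
Uvular: /qʰ/ ~ /qʼ/
Velar: only /kʰ/ (aspirated); no ejective partner.
So /kʰ/ is the unpaired segment.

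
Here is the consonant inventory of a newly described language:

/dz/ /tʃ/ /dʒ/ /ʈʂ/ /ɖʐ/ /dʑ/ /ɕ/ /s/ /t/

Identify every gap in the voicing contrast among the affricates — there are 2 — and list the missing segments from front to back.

/ts/, /tɕ/

alveolar: voiceless —, voiced /dz/.
postalveolar: voiceless /tʃ/, voiced /dʒ/.
retroflex: voiceless /ʈʂ/, voiced /ɖʐ/.
alveolo-palatal: voiceless —, voiced /dʑ/.
Gaps, from front to back: alveolar lacks voiceless (/ts/); alveolo-palatal lacks voiceless (/tɕ/).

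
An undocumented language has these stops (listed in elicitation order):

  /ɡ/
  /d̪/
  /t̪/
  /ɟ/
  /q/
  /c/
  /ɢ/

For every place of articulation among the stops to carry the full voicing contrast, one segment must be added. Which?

Voiceless: /t̪/ (dental), /c/ (palatal), /q/ (uvular).
Voiced: /d̪/ (dental), /ɟ/ (palatal), /ɡ/ (velar), /ɢ/ (uvular).
The velar row has no voiceless member, so the gap is the voiceless velar stop /k/.

/k/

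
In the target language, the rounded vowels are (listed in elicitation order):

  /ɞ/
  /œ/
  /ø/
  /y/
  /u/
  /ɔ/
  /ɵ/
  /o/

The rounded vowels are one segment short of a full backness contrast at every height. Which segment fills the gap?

/ʉ/

Front: /y/ (high), /ø/ (high-mid), /œ/ (low-mid).
Central: /ɵ/ (high-mid), /ɞ/ (low-mid).
Back: /u/ (high), /o/ (high-mid), /ɔ/ (low-mid).
The high row has no central member, so the gap is the high central rounded vowel /ʉ/.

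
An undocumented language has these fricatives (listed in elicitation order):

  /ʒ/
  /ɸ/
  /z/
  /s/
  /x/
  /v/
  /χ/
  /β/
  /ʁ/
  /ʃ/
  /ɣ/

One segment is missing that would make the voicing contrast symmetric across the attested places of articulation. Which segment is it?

bilabial: voiceless /ɸ/, voiced /β/.
labiodental: voiceless —, voiced /v/.
alveolar: voiceless /s/, voiced /z/.
postalveolar: voiceless /ʃ/, voiced /ʒ/.
velar: voiceless /x/, voiced /ɣ/.
uvular: voiceless /χ/, voiced /ʁ/.
The labiodental row has no voiceless member, so the gap is the voiceless labiodental fricative /f/.

/f/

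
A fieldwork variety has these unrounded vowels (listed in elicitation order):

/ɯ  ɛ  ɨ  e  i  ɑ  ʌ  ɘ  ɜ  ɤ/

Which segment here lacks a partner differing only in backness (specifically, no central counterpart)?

/ɑ/

High: /i/ ~ /ɨ/ ~ /ɯ/
High-mid: /e/ ~ /ɘ/ ~ /ɤ/
Low-mid: /ɛ/ ~ /ɜ/ ~ /ʌ/
Low: only /ɑ/ (back); no central partner.
So /ɑ/ is the unpaired segment.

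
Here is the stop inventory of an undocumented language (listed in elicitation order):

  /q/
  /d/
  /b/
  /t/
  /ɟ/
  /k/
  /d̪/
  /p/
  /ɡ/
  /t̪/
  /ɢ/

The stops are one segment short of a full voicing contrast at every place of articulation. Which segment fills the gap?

Voiceless: /p/ (bilabial), /t̪/ (dental), /t/ (alveolar), /k/ (velar), /q/ (uvular).
Voiced: /b/ (bilabial), /d̪/ (dental), /d/ (alveolar), /ɟ/ (palatal), /ɡ/ (velar), /ɢ/ (uvular).
The palatal row has no voiceless member, so the gap is the voiceless palatal stop /c/.

/c/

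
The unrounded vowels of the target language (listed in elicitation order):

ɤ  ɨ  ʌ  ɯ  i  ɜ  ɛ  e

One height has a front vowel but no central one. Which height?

Front: /i/ (high), /e/ (high-mid), /ɛ/ (low-mid).
Central: /ɨ/ (high), /ɜ/ (low-mid).
Back: /ɯ/ (high), /ɤ/ (high-mid), /ʌ/ (low-mid).
Every height has a central member except high-mid, where /ɘ/ would be expected.

high-mid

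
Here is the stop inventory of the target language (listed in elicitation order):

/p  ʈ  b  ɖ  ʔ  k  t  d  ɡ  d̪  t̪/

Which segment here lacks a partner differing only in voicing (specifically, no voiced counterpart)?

/ʔ/

Bilabial: /p/ ~ /b/
Dental: /t̪/ ~ /d̪/
Alveolar: /t/ ~ /d/
Retroflex: /ʈ/ ~ /ɖ/
Velar: /k/ ~ /ɡ/
Glottal: only /ʔ/ (voiceless); no voiced partner.
So /ʔ/ is the unpaired segment.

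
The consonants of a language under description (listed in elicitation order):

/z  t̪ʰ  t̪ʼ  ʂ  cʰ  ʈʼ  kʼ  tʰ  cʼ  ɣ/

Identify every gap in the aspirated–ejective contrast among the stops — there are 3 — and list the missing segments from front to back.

place of articulation  aspirated  ejective
dental            t̪ʰ       t̪ʼ     
alveolar          tʰ        —       
retroflex         —         ʈʼ      
palatal           cʰ        cʼ      
velar             —         kʼ      
Gaps, from front to back: alveolar lacks ejective (/tʼ/); retroflex lacks aspirated (/ʈʰ/); velar lacks aspirated (/kʰ/).

/tʼ/, /ʈʰ/, /kʰ/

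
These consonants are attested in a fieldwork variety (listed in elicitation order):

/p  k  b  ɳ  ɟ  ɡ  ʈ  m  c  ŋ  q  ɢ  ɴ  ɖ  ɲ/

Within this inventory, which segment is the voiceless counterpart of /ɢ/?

/q/

/ɢ/ is a voiced uvular stop.
The voiceless counterpart is a voiceless uvular stop — in this inventory, /q/.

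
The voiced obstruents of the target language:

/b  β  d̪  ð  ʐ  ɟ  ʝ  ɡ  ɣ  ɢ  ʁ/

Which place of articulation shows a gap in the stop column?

retroflex

place of articulation  stop      fricative
bilabial          b         β       
dental            d̪        ð       
retroflex         —         ʐ       
palatal           ɟ         ʝ       
velar             ɡ         ɣ       
uvular            ɢ         ʁ       
Every place of articulation has a stop member except retroflex, where /ɖ/ would be expected.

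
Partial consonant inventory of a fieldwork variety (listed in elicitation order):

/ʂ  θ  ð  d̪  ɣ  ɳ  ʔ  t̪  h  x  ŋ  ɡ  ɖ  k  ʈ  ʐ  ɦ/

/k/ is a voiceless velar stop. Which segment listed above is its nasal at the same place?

The nasal at the same place is a velar nasal — in this inventory, /ŋ/.

/ŋ/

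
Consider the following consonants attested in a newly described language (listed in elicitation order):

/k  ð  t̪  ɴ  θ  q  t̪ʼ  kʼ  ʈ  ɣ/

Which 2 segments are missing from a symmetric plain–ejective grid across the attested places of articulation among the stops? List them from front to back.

/ʈʼ/, /qʼ/

place of articulation  plain     ejective
dental            t̪        t̪ʼ     
retroflex         ʈ         —       
velar             k         kʼ      
uvular            q         —       
Gaps, from front to back: retroflex lacks ejective (/ʈʼ/); uvular lacks ejective (/qʼ/).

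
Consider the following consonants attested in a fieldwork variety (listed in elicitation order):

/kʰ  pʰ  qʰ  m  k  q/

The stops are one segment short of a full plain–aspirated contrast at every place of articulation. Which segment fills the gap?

/p/

Plain: /k/ (velar), /q/ (uvular).
Aspirated: /pʰ/ (bilabial), /kʰ/ (velar), /qʰ/ (uvular).
The bilabial row has no plain member, so the gap is the plain bilabial stop /p/.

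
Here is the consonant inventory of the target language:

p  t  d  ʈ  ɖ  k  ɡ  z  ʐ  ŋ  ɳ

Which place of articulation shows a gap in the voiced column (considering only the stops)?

bilabial

place of articulation  voiceless  voiced  
bilabial          p         —       
alveolar          t         d       
retroflex         ʈ         ɖ       
velar             k         ɡ       
Every place of articulation has a voiced member except bilabial, where /b/ would be expected.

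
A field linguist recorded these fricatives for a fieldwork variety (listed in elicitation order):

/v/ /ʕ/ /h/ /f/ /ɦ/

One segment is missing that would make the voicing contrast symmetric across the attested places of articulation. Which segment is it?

/ħ/

Voiceless: /f/ (labiodental), /h/ (glottal).
Voiced: /v/ (labiodental), /ʕ/ (pharyngeal), /ɦ/ (glottal).
The pharyngeal row has no voiceless member, so the gap is the voiceless pharyngeal fricative /ħ/.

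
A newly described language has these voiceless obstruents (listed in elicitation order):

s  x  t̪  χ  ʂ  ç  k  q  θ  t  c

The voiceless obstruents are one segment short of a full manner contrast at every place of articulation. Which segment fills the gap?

Stop: /t̪/ (dental), /t/ (alveolar), /c/ (palatal), /k/ (velar), /q/ (uvular).
Fricative: /θ/ (dental), /s/ (alveolar), /ʂ/ (retroflex), /ç/ (palatal), /x/ (velar), /χ/ (uvular).
The retroflex row has no stop member, so the gap is the retroflex stop /ʈ/.

/ʈ/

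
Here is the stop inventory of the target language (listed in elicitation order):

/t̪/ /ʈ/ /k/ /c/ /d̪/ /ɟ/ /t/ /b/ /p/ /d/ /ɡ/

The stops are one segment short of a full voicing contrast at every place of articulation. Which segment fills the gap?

Voiceless: /p/ (bilabial), /t̪/ (dental), /t/ (alveolar), /ʈ/ (retroflex), /c/ (palatal), /k/ (velar).
Voiced: /b/ (bilabial), /d̪/ (dental), /d/ (alveolar), /ɟ/ (palatal), /ɡ/ (velar).
The retroflex row has no voiced member, so the gap is the voiced retroflex stop /ɖ/.

/ɖ/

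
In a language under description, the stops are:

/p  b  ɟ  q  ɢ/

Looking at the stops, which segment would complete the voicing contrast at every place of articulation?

/c/

bilabial: voiceless /p/, voiced /b/.
palatal: voiceless —, voiced /ɟ/.
uvular: voiceless /q/, voiced /ɢ/.
The palatal row has no voiceless member, so the gap is the voiceless palatal stop /c/.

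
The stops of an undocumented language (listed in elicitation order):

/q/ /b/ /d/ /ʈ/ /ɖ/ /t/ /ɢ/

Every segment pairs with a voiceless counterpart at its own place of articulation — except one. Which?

/b/

Alveolar: /t/ ~ /d/
Retroflex: /ʈ/ ~ /ɖ/
Uvular: /q/ ~ /ɢ/
Bilabial: only /b/ (voiced); no voiceless partner.
So /b/ is the unpaired segment.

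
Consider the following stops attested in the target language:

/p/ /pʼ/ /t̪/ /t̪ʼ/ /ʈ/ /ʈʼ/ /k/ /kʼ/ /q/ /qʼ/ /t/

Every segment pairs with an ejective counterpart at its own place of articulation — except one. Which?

/t/

Bilabial: /p/ ~ /pʼ/
Dental: /t̪/ ~ /t̪ʼ/
Retroflex: /ʈ/ ~ /ʈʼ/
Velar: /k/ ~ /kʼ/
Uvular: /q/ ~ /qʼ/
Alveolar: only /t/ (plain); no ejective partner.
So /t/ is the unpaired segment.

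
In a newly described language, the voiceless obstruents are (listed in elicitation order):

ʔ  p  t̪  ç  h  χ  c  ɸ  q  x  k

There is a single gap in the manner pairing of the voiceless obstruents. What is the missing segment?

/θ/

Stop: /p/ (bilabial), /t̪/ (dental), /c/ (palatal), /k/ (velar), /q/ (uvular), /ʔ/ (glottal).
Fricative: /ɸ/ (bilabial), /ç/ (palatal), /x/ (velar), /χ/ (uvular), /h/ (glottal).
The dental row has no fricative member, so the gap is the dental fricative /θ/.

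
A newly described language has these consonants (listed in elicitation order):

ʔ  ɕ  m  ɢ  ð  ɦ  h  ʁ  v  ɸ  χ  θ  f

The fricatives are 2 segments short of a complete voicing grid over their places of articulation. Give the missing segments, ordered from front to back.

place of articulation  voiceless  voiced  
bilabial          ɸ         —       
labiodental       f         v       
dental            θ         ð       
alveolo-palatal   ɕ         —       
uvular            χ         ʁ       
glottal           h         ɦ       
Gaps, from front to back: bilabial lacks voiced (/β/); alveolo-palatal lacks voiced (/ʑ/).

/β/, /ʑ/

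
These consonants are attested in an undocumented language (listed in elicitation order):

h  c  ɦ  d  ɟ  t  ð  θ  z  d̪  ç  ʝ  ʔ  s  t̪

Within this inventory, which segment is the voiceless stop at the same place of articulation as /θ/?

/t̪/

/θ/ is a voiceless dental fricative.
The voiceless stop at the same place is a voiceless dental stop — in this inventory, /t̪/.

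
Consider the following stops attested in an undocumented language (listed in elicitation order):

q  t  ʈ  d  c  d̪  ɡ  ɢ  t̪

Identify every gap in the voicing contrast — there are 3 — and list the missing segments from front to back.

/ɖ/, /ɟ/, /k/

dental: voiceless /t̪/, voiced /d̪/.
alveolar: voiceless /t/, voiced /d/.
retroflex: voiceless /ʈ/, voiced —.
palatal: voiceless /c/, voiced —.
velar: voiceless —, voiced /ɡ/.
uvular: voiceless /q/, voiced /ɢ/.
Gaps, from front to back: retroflex lacks voiced (/ɖ/); palatal lacks voiced (/ɟ/); velar lacks voiceless (/k/).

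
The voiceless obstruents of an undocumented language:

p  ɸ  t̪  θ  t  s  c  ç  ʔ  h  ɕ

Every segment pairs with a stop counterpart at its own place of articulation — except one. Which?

/ɕ/

Bilabial: /p/ ~ /ɸ/
Dental: /t̪/ ~ /θ/
Alveolar: /t/ ~ /s/
Palatal: /c/ ~ /ç/
Glottal: /ʔ/ ~ /h/
Alveolo-palatal: only /ɕ/ (fricative); no stop partner.
So /ɕ/ is the unpaired segment.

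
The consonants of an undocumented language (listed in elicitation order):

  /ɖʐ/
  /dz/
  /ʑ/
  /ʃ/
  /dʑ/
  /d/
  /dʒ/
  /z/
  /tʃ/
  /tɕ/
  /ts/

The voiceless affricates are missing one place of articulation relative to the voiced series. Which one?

retroflex

Voiceless: /ts/ (alveolar), /tʃ/ (postalveolar), /tɕ/ (alveolo-palatal).
Voiced: /dz/ (alveolar), /dʒ/ (postalveolar), /ɖʐ/ (retroflex), /dʑ/ (alveolo-palatal).
Every place of articulation has a voiceless member except retroflex, where /ʈʂ/ would be expected.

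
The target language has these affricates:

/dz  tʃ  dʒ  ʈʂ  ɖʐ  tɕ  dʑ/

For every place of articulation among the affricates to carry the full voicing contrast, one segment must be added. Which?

/ts/

alveolar: voiceless —, voiced /dz/.
postalveolar: voiceless /tʃ/, voiced /dʒ/.
retroflex: voiceless /ʈʂ/, voiced /ɖʐ/.
alveolo-palatal: voiceless /tɕ/, voiced /dʑ/.
The alveolar row has no voiceless member, so the gap is the voiceless alveolar affricate /ts/.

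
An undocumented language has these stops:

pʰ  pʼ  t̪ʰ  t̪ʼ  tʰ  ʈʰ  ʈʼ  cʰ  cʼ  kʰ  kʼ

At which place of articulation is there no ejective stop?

alveolar

Aspirated: /pʰ/ (bilabial), /t̪ʰ/ (dental), /tʰ/ (alveolar), /ʈʰ/ (retroflex), /cʰ/ (palatal), /kʰ/ (velar).
Ejective: /pʼ/ (bilabial), /t̪ʼ/ (dental), /ʈʼ/ (retroflex), /cʼ/ (palatal), /kʼ/ (velar).
Every place of articulation has an ejective member except alveolar, where /tʼ/ would be expected.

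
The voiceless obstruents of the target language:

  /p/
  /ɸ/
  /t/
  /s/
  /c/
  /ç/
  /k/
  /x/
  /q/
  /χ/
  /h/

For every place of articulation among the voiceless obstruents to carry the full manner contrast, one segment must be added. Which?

bilabial: stop /p/, fricative /ɸ/.
alveolar: stop /t/, fricative /s/.
palatal: stop /c/, fricative /ç/.
velar: stop /k/, fricative /x/.
uvular: stop /q/, fricative /χ/.
glottal: stop —, fricative /h/.
The glottal row has no stop member, so the gap is the glottal stop /ʔ/.

/ʔ/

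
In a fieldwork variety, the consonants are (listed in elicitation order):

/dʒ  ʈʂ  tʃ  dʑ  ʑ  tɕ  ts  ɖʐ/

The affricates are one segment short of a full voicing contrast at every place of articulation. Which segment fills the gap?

/dz/

alveolar: voiceless /ts/, voiced —.
postalveolar: voiceless /tʃ/, voiced /dʒ/.
retroflex: voiceless /ʈʂ/, voiced /ɖʐ/.
alveolo-palatal: voiceless /tɕ/, voiced /dʑ/.
The alveolar row has no voiced member, so the gap is the voiced alveolar affricate /dz/.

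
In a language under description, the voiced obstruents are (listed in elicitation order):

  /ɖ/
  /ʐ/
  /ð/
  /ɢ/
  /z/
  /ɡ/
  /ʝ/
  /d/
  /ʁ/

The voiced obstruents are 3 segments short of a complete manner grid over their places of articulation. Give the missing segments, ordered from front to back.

Stop: /d/ (alveolar), /ɖ/ (retroflex), /ɡ/ (velar), /ɢ/ (uvular).
Fricative: /ð/ (dental), /z/ (alveolar), /ʐ/ (retroflex), /ʝ/ (palatal), /ʁ/ (uvular).
Gaps, from front to back: dental lacks stop (/d̪/); palatal lacks stop (/ɟ/); velar lacks fricative (/ɣ/).

/d̪/, /ɟ/, /ɣ/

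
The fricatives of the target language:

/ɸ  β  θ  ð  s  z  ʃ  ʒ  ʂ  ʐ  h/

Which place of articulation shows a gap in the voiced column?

glottal

place of articulation  voiceless  voiced  
bilabial          ɸ         β       
dental            θ         ð       
alveolar          s         z       
postalveolar      ʃ         ʒ       
retroflex         ʂ         ʐ       
glottal           h         —       
Every place of articulation has a voiced member except glottal, where /ɦ/ would be expected.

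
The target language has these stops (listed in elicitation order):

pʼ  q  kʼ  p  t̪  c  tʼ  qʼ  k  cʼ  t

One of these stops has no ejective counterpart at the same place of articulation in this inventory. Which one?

Bilabial: /p/ ~ /pʼ/
Alveolar: /t/ ~ /tʼ/
Palatal: /c/ ~ /cʼ/
Velar: /k/ ~ /kʼ/
Uvular: /q/ ~ /qʼ/
Dental: only /t̪/ (plain); no ejective partner.
So /t̪/ is the unpaired segment.

/t̪/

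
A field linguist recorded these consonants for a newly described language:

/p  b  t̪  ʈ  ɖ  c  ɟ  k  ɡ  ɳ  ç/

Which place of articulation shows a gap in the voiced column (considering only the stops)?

place of articulation  voiceless  voiced  
bilabial          p         b       
dental            t̪        —       
retroflex         ʈ         ɖ       
palatal           c         ɟ       
velar             k         ɡ       
Every place of articulation has a voiced member except dental, where /d̪/ would be expected.

dental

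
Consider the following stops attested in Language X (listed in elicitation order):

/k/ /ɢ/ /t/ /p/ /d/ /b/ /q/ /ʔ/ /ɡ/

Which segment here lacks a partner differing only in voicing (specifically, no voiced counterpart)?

Bilabial: /p/ ~ /b/
Alveolar: /t/ ~ /d/
Velar: /k/ ~ /ɡ/
Uvular: /q/ ~ /ɢ/
Glottal: only /ʔ/ (voiceless); no voiced partner.
So /ʔ/ is the unpaired segment.

/ʔ/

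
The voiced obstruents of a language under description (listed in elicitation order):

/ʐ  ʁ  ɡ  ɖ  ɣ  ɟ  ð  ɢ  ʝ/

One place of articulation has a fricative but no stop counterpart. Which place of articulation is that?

dental

Stop: /ɖ/ (retroflex), /ɟ/ (palatal), /ɡ/ (velar), /ɢ/ (uvular).
Fricative: /ð/ (dental), /ʐ/ (retroflex), /ʝ/ (palatal), /ɣ/ (velar), /ʁ/ (uvular).
Every place of articulation has a stop member except dental, where /d̪/ would be expected.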